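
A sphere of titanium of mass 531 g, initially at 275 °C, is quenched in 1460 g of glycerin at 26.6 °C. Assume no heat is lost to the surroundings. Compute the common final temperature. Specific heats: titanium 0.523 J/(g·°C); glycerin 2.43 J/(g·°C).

T_f ≈ 44.6 °C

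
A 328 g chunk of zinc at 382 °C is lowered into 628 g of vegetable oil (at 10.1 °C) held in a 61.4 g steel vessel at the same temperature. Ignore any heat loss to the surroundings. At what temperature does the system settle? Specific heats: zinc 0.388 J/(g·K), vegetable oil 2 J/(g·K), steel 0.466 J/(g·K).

T_f ≈ 43.6 °C

Let T be the final temperature. ΣQ_i = 0:
328*0.388*(T − 382) + 628*2*(T − 10.1) + 61.4*0.466*(T − 10.1) = 0
127.26(T − 382) + 1256(T − 10.1) + 28.61(T − 10.1) = 0
1411.9 T = 61589
T = 61589 / 1411.9 = 43.6 °C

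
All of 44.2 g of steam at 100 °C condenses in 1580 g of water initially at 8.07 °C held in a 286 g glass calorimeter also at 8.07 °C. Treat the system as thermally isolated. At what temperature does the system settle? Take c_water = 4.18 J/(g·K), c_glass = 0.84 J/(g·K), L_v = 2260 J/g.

T_f ≈ 24.7 °C

Energy conservation, ΣQ = 0:
steam→water at 100 °C releases m L_v = 44.2×2260 = 99892; condensate cools 100→T: 44.2×4.18×(T − 100) = 184.76(T − 100); original water: 6604.4(T − 8.07); cup: 240.24(T − 8.07)
7029.4 T = 99892 + 18476 + 55236 = 173604
T ≈ 24.70 °C, under the boiling point, so the assumption holds.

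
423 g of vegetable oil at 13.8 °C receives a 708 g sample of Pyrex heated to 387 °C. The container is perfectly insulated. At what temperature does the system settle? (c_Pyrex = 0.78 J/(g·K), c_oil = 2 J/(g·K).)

T_f ≈ 161.2 °C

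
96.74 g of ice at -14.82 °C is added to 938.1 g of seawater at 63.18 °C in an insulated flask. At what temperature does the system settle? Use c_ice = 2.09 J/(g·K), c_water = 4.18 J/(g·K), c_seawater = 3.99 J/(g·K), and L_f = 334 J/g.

Let T be the final temperature. ΣQ_i = 0:
warm ice to 0 °C: 96.74×2.09×(0 − (-14.82)) = 2996.4; latent heat to melt: 96.74×334 = 32311; warm the meltwater: 404.37 T; seawater cools: 938.1×3.99×(T − 63.18) = 3743(T − 63.18)
4147.4 T = 236484 − 35308 = 201176
T ≈ 48.51 °C (positive, so assuming full melt was valid).

T_f ≈ 48.5 °C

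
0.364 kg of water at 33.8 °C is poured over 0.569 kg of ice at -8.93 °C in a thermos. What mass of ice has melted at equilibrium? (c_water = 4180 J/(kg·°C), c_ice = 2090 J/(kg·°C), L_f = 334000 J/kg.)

m_melted ≈ 0.122 kg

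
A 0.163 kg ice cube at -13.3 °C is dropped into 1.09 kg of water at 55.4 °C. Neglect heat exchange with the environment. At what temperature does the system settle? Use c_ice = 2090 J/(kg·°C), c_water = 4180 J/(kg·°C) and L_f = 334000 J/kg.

T_f ≈ 36.9 °C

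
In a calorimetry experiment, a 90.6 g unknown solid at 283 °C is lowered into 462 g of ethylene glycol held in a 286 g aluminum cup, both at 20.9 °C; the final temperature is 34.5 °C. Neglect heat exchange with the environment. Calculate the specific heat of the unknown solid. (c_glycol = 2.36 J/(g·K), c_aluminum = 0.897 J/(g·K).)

c ≈ 0.814 J/(g·K)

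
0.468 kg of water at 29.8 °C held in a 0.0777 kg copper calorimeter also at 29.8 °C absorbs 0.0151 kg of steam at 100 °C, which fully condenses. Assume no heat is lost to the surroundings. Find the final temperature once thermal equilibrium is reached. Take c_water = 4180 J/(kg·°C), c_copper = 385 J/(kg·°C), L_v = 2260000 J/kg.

T_f ≈ 48.6 °C

Let T be the final temperature. ΣQ_i = 0:
steam→water at 100 °C releases m L_v = 0.0151×2260000 = 34126; condensate cools 100→T: 0.0151×4180×(T − 100) = 63.12(T − 100); original water: 1956.2(T − 29.8); copper cup: 0.0777×385×(T − 29.8) = 29.91(T − 29.8)
2049.3 T = 34126 + 6311.8 + 59187 = 99625
T ≈ 48.61 °C — below 100 °C, confirming all the steam condensed.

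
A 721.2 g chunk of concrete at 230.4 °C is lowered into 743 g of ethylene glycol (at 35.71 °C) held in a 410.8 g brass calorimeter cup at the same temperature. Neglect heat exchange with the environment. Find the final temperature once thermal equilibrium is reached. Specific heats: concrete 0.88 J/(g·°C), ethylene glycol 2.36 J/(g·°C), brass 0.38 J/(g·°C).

T_f ≈ 84.3 °C

Heat gained plus heat lost sum to zero:
721.2·0.88·(T − 230.4) + 743·2.36·(T − 35.71) + 410.8·0.38·(T − 35.71) = 0
2544.2 T = 214416
T = 214416 / 2544.2 = 84.3 °C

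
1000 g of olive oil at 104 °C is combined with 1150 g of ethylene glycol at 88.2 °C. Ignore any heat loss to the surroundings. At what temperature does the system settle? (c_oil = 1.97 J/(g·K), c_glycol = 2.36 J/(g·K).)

T_f ≈ 94.8 °C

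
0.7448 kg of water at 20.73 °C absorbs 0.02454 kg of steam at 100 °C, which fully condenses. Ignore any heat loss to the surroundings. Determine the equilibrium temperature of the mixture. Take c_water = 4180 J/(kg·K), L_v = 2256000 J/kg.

T_f ≈ 40.5 °C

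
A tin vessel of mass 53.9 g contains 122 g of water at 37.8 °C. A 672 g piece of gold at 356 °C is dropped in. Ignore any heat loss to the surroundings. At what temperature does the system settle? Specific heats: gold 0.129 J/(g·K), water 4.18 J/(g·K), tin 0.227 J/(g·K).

Setting the total heat transfer to zero:
672·0.129·(T − 356) + 122·4.18·(T − 37.8) + 53.9·0.227·(T − 37.8) = 0
86.69(T − 356) + 509.96(T − 37.8) + 12.24(T − 37.8) = 0
(86.69 + 509.96 + 12.24) T = 86.69·356 + 509.96·37.8 + 12.24·37.8
T ≈ 83.10 °C

T_f ≈ 83.1 °C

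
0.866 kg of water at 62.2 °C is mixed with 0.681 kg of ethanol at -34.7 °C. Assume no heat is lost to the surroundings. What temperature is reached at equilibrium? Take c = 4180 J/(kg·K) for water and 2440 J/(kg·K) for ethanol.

T_f ≈ 31.7 °C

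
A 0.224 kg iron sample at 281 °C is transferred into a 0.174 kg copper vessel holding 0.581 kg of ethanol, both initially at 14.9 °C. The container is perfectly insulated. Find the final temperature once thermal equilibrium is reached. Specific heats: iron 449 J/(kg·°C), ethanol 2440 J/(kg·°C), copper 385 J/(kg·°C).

T_f ≈ 31.8 °C

T_f is the heat-capacity-weighted average of the initial temperatures:
T_f = (100.58·281 + 1417.6·14.9 + 66.99·14.9) / (100.58 + 1417.6 + 66.99)
    = 50383 / 1585.2 ≈ 31.78 °C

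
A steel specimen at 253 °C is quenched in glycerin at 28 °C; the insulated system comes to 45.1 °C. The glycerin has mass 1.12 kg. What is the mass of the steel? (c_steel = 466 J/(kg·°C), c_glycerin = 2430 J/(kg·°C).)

|Q_steel| = |Q_glycerin|:
m·466·(253 − 45.1) = 1.12·2430·(45.1 − 28)
96881 m = 46539  ⇒  m ≈ 0.4804 kg

m ≈ 0.48 kg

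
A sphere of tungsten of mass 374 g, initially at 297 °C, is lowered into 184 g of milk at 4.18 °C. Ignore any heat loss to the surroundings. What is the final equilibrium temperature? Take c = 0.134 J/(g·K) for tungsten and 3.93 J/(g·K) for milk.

T_f ≈ 23.2 °C

Setting the total heat transfer to zero:
374*0.134*(T − 297) + 184*3.93*(T − 4.18) = 0
773.24 T = 17907
T = 17907 / 773.24 = 23.2 °C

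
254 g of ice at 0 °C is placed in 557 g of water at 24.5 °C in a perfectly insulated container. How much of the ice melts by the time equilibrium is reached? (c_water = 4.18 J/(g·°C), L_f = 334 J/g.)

Water can give up m c ΔT = 557×4.18×24.5 = 57042 J before reaching 0 °C.
To melt every bit of ice: 254×334 = 84836 J.
57042 J < 84836 J, so only part of the ice melts and the system sits at 0 °C.
m_melted×334 = 57042  ⇒  m_melted ≈ 170.8 g.

m_melted ≈ 171 g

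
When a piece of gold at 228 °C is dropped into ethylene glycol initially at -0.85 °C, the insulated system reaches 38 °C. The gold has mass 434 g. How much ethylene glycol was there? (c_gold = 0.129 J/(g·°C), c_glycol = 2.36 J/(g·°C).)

m ≈ 116 g

Heat lost by the gold = heat gained by the glycol:
434·0.129·(228 − 38) = m·2.36·(38 − (-0.85))
91.69 m = 10637  ⇒  m ≈ 116 g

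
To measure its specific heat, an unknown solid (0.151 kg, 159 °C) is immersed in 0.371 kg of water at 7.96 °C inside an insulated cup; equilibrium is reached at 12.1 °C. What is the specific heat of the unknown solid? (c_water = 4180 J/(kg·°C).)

c ≈ 289 J/(kg·°C)

Taking heat into each body as positive, Σ m c ΔT = 0:
0.151·c·(12.1 − 159) + 0.371·4180·(12.1 − 7.96) = 0
-22.18 c = -6420.2
c = -6420.2/-22.18 ≈ 289.4 J/(kg·°C)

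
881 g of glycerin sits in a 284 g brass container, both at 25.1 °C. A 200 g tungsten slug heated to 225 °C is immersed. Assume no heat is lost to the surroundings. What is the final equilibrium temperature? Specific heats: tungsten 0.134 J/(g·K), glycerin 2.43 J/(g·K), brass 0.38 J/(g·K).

T_f ≈ 27.5 °C

With ΣQ=0 the equilibrium temperature is the m·c-weighted mean:
T_f = (26.8·225 + 2140.8·25.1 + 107.92·25.1) / (26.8 + 2140.8 + 107.92)
    = 62474 / 2275.5 ≈ 27.45 °C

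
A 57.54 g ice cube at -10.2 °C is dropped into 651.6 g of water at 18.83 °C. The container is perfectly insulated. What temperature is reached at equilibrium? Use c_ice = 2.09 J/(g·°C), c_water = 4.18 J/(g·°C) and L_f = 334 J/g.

T_f ≈ 10.4 °C

Conservation of energy gives ΣQ = 0:
warm ice to 0 °C: 57.54·2.09·(0 − (-10.2)) = 1226.6; melt ice: 57.54·334 = 19218; meltwater 0→T: 57.54·4.18·T = 240.52 T; water: 2723.7(T − 18.83)
2964.2 T = 51287 − 20445 = 30842
T ≈ 10.40 °C. Since T > 0 °C, the all-ice-melts assumption holds.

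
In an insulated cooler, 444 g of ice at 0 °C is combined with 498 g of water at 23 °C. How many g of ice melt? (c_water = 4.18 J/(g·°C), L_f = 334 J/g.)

Water can give up m c ΔT = 498·4.18·23 = 47878 J before reaching 0 °C.
Melting all 444 g of ice would need 444·334 = 148296 J.
47878 J < 148296 J, so only part of the ice melts and the system sits at 0 °C.
Mass melted = 47878/334 ≈ 143.3 g.

m_melted ≈ 143 g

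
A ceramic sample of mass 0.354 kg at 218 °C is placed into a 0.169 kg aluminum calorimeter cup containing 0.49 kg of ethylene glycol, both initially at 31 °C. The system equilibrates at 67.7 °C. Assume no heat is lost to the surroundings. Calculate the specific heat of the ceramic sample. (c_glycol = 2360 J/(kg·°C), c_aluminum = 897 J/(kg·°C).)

c ≈ 902 J/(kg·°C)

Energy conservation, ΣQ = 0:
0.354·c·(67.7 − 218) + 0.49·2360·(67.7 − 31) + 0.169·897·(67.7 − 31) = 0
-53.21 c = -48003
c = -48003/-53.21 ≈ 902.2 J/(kg·°C)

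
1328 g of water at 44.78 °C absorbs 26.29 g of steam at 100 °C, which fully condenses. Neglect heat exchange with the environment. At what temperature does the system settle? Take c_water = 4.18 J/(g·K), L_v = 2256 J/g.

T_f ≈ 56.3 °C

Taking heat into each body as positive, Σ m c ΔT = 0:
condense steam: −26.29×2256 = −59310
  condensed water 100 °C→T: 109.89(T − 100)
  water warms: 1328×4.18×(T − 44.78) = 5551(T − 44.78)
5660.9 T = 59310 + 10989 + 248576 = 318875
T ≈ 56.33 °C — below 100 °C, confirming all the steam condensed.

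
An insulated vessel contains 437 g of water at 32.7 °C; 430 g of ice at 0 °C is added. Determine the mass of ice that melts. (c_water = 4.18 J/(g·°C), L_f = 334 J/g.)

Water can give up m c ΔT = 437·4.18·32.7 = 59732 J before reaching 0 °C.
Fully melting the ice requires m_ice L_f = 430·334 = 143620 J.
That's not enough to melt it all — equilibrium is at 0 °C with ice remaining.
m_melt = 59732 / L_f = 178.8 g.

m_melted ≈ 179 g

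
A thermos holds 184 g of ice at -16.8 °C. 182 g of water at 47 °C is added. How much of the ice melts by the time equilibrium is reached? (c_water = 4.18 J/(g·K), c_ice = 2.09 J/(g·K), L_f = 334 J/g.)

Water can give up m c ΔT = 182·4.18·47 = 35756 J before reaching 0 °C.
Of that, 184·2.09·16.8 = 6460.6 J goes to bring the ice to 0 °C, leaving 29295 J.
To melt every bit of ice: 184·334 = 61456 J.
29295 J < 61456 J, so only part of the ice melts and the system sits at 0 °C.
Mass melted = 29295/334 ≈ 87.71 g.

m_melted ≈ 87.7 g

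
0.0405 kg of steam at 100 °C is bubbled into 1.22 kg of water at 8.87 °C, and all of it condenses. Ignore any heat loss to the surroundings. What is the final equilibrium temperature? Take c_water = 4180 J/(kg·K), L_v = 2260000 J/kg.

Conservation of energy gives ΣQ = 0:
steam→water at 100 °C releases m L_v = 0.0405·2260000 = 91530; condensed water 100 °C→T: 169.29(T − 100); original water: 5099.6(T − 8.87)
5268.9 T = 91530 + 16929 + 45233 = 153692
T ≈ 29.17 °C (< 100 °C, so full condensation is consistent).

T_f ≈ 29.2 °C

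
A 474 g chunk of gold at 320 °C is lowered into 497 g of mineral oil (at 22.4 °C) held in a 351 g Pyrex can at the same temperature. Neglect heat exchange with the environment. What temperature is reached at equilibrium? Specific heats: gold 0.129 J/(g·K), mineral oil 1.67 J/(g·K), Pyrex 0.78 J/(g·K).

T_f ≈ 38.0 °C

Conservation of energy gives ΣQ = 0:
474×0.129×(T − 320) + 497×1.67×(T − 22.4) + 351×0.78×(T − 22.4) = 0
61.15(T − 320) + 829.99(T − 22.4) + 273.78(T − 22.4) = 0
1164.9 T = 44291
T = 44291 / 1164.9 = 38 °C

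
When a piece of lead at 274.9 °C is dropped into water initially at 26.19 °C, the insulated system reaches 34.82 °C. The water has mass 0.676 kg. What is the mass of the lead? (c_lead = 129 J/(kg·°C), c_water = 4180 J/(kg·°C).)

m ≈ 0.787 kg

Energy conservation, ΣQ = 0:
m·129·(34.82 − 274.9) + 0.676·4180·(34.82 − 26.19) = 0
-30970 m = -24386
m = -24386/-30970 ≈ 0.7874 kg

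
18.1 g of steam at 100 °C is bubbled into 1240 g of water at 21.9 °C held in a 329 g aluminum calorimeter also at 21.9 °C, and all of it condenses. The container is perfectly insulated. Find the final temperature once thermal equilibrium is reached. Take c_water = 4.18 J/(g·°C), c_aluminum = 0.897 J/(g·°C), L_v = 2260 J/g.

T_f ≈ 30.3 °C

Taking heat into each body as positive, Σ m c ΔT = 0:
condense steam: −18.1×2260 = −40906; condensate cools 100→T: 18.1×4.18×(T − 100) = 75.66(T − 100); water warms: 1240×4.18×(T − 21.9) = 5183.2(T − 21.9); aluminum cup: 329×0.897×(T − 21.9) = 295.11(T − 21.9)
5554 T = 40906 + 7565.8 + 119975 = 168447
T ≈ 30.33 °C, under the boiling point, so the assumption holds.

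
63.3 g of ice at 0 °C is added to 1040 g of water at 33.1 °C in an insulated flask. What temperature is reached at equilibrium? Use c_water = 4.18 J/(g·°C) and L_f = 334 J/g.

T_f ≈ 26.6 °C

Heat gained plus heat lost sum to zero:
fusion: m_ice L_f = 63.3×334 = 21142
  meltwater 0→T: 63.3×4.18×T = 264.59 T
  water cools: 1040×4.18×(T − 33.1) = 4347.2(T − 33.1)
4611.8 T = 143892 − 21142 = 122750
T ≈ 26.62 °C — above 0 °C, consistent with complete melting.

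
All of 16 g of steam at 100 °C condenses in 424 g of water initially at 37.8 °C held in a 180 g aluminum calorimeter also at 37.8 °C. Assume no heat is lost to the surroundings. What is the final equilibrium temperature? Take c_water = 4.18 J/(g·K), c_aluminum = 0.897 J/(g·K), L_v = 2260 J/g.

T_f ≈ 58.0 °C

Sum of m c ΔT and latent-heat terms is zero:
steam→water at 100 °C releases m L_v = 16·2260 = 36160; condensate cools 100→T: 16·4.18·(T − 100) = 66.88(T − 100); original water: 1772.3(T − 37.8); cup: 161.46(T − 37.8)
2000.7 T = 36160 + 6688 + 73097 = 115945
T ≈ 57.95 °C — below 100 °C, confirming all the steam condensed.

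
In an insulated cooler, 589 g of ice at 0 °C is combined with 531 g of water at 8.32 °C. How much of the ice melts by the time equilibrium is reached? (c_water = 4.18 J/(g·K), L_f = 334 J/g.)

Heat available from the water dropping to 0 °C: 531×4.18×8.32 = 18467 J.
Fully melting the ice requires m_ice L_f = 589×334 = 196726 J.
Since 18467 < 196726 J, not all the ice melts; equilibrium is at 0 °C.
m_melt = 18467 / L_f = 55.29 g.

m_melted ≈ 55.3 g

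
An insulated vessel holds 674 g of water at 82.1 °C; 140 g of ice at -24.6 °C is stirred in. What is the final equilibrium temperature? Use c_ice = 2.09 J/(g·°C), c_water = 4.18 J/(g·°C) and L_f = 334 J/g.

T_f ≈ 52.1 °C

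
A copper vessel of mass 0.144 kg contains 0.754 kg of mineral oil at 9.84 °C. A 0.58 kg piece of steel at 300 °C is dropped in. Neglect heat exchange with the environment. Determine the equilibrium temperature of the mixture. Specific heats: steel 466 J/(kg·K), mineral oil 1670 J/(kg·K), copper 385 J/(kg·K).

T_f ≈ 59.3 °C

Heat gained plus heat lost sum to zero:
0.58×466×(T − 300) + 0.754×1670×(T − 9.84) + 0.144×385×(T − 9.84) = 0
1584.9 T = 94020
T = 94020/1584.9 ≈ 59.32 °C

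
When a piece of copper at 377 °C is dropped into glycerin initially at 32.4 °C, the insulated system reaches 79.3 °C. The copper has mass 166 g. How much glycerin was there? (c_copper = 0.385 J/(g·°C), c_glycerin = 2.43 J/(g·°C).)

m ≈ 167 g

Setting the total heat transfer to zero:
166·0.385·(79.3 − 377) + m·2.43·(79.3 − 32.4) = 0
113.97 m = 19026
m = 19026/113.97 ≈ 166.9 g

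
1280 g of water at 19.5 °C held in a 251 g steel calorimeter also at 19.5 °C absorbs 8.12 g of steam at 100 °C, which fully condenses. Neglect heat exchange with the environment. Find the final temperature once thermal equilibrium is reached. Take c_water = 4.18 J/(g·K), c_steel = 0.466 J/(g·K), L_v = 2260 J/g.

Energy balance with sensible and latent terms:
latent heat released on condensation: 8.12×2260 = 18351; condensate cools 100→T: 8.12×4.18×(T − 100) = 33.94(T − 100); original water: 5350.4(T − 19.5); steel cup: 251×0.466×(T − 19.5) = 116.97(T − 19.5)
5501.3 T = 18351 + 3394.2 + 106614 = 128359
T ≈ 23.33 °C, under the boiling point, so the assumption holds.

T_f ≈ 23.3 °C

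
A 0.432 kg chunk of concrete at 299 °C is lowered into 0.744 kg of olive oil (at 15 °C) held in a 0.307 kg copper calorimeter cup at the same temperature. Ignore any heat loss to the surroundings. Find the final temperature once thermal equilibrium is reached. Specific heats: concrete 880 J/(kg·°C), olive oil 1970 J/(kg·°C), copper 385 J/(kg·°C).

T_f ≈ 70.0 °C

Heat gained plus heat lost sum to zero:
0.432×880×(T − 299) + 0.744×1970×(T − 15) + 0.307×385×(T − 15) = 0
380.16(T − 299) + 1465.7(T − 15) + 118.19(T − 15) = 0
(380.16 + 1465.7 + 118.19) T = 380.16×299 + 1465.7×15 + 118.19×15
T ≈ 69.97 °C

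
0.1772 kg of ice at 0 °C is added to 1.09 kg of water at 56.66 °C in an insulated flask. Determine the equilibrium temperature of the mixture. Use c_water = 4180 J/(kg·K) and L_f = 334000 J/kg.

T_f ≈ 37.6 °C

Heat gained plus heat lost sum to zero:
latent heat to melt: 0.1772·334000 = 59185
  warm the meltwater: 740.7 T
  water: 4556.2(T − 56.66)
5296.9 T = 258154 − 59185 = 198969
T ≈ 37.56 °C (positive, so assuming full melt was valid).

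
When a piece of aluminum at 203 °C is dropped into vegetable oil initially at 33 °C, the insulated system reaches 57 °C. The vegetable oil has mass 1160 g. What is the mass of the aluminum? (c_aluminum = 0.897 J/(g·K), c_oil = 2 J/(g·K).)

Energy conservation, ΣQ = 0:
m·0.897·(57 − 203) + 1160·2·(57 − 33) = 0
-130.96 m = -55680
m = -55680/-130.96 ≈ 425.2 g

m ≈ 425 g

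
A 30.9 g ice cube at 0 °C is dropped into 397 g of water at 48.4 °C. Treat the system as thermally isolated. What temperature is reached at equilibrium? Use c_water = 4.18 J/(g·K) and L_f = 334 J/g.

Let T be the final temperature. ΣQ_i = 0:
melt ice: 30.9×334 = 10321
  meltwater 0→T: 30.9×4.18×T = 129.16 T
  water: 1659.5(T − 48.4)
1788.6 T = 80318 − 10321 = 69997
T ≈ 39.13 °C (positive, so assuming full melt was valid).

T_f ≈ 39.1 °C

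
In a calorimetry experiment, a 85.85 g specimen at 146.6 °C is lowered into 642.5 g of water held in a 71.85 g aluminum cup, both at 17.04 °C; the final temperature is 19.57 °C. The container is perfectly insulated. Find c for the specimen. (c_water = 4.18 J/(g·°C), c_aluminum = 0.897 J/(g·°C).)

c ≈ 0.638 J/(g·°C)

Taking heat into each body as positive, Σ m c ΔT = 0:
85.85·c·(19.57 − 146.6) + 642.5·4.18·(19.57 − 17.04) + 71.85·0.897·(19.57 − 17.04) = 0
-10906 c = -6957.8
c = -6957.8/-10906 ≈ 0.638 J/(g·°C)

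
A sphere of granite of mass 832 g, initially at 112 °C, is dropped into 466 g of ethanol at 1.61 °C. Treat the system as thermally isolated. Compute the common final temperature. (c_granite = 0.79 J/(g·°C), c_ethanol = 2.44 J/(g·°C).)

Let T be the final temperature. ΣQ_i = 0:
832*0.79*(T − 112) + 466*2.44*(T − 1.61) = 0
(657.28 + 1137) T = 657.28*112 + 1137*1.61
T ≈ 42.05 °C

T_f ≈ 42.0 °C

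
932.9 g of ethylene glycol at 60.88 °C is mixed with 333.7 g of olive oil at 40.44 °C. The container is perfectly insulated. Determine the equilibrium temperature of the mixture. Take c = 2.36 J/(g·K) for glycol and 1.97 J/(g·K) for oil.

T_f ≈ 56.2 °C

|Q_glycol| = |Q_oil|:
932.9*2.36*(60.88 − T) = 333.7*1.97*(T − 40.44)
2201.6(60.88 − T) = 657.39(T − 40.44)
2859 T = 160621  ⇒  T ≈ 56.18 °C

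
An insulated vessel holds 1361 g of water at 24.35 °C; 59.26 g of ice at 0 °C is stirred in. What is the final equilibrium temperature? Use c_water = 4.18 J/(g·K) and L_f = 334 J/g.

T_f ≈ 20.0 °C

Sum of m c ΔT and latent-heat terms is zero:
melt ice: 59.26×334 = 19793; meltwater 0→T: 59.26×4.18×T = 247.71 T; water cools: 1361×4.18×(T − 24.35) = 5689(T − 24.35)
5936.7 T = 138527 − 19793 = 118734
T ≈ 20.00 °C. Since T > 0 °C, the all-ice-melts assumption holds.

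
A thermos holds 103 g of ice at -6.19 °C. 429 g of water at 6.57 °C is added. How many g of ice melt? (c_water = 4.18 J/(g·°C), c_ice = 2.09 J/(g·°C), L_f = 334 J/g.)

Heat available from the water dropping to 0 °C: 429·4.18·6.57 = 11781 J.
Of that, 103·2.09·6.19 = 1332.5 J goes to bring the ice to 0 °C, leaving 10449 J.
Melting all 103 g of ice would need 103·334 = 34402 J.
Since 10449 < 34402 J, not all the ice melts; equilibrium is at 0 °C.
m_melt = 10449 / L_f = 31.28 g.

m_melted ≈ 31.3 g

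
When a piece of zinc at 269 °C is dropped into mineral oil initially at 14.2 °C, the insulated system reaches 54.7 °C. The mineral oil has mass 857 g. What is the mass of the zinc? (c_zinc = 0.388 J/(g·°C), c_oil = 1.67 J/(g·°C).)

m ≈ 697 g

Taking heat into each body as positive, Σ m c ΔT = 0:
m×0.388×(54.7 − 269) + 857×1.67×(54.7 − 14.2) = 0
-83.15 m = -57963
m = -57963/-83.15 ≈ 697.1 g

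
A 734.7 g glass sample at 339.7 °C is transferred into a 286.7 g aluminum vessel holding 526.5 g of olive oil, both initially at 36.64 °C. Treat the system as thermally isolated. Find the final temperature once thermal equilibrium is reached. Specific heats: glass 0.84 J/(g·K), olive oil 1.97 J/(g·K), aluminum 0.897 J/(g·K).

T_f ≈ 134.5 °C

T_f = Σ m_i c_i T_i / Σ m_i c_i:
T_f = (617.15·339.7 + 1037.2·36.64 + 257.17·36.64) / (617.15 + 1037.2 + 257.17)
    = 257071 / 1911.5 ≈ 134.48 °C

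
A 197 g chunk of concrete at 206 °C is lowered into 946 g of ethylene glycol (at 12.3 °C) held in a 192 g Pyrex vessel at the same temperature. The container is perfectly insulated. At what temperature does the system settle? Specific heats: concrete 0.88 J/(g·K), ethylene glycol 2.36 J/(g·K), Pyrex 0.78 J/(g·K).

With ΣQ=0 the equilibrium temperature is the m·c-weighted mean:
T_f = (173.36×206 + 2232.6×12.3 + 149.76×12.3) / (173.36 + 2232.6 + 149.76)
    = 65015 / 2555.7 ≈ 25.44 °C

T_f ≈ 25.4 °C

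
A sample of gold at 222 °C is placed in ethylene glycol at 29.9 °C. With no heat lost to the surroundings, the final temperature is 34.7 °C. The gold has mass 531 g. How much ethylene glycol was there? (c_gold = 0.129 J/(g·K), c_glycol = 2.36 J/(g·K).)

m ≈ 1130 g

|Q_gold| = |Q_glycol|:
531·0.129·(222 − 34.7) = m·2.36·(34.7 − 29.9)
11.33 m = 12830  ⇒  m ≈ 1133 g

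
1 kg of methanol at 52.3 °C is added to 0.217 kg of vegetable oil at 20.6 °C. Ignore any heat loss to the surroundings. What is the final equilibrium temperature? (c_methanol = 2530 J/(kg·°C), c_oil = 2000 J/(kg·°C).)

T_f ≈ 47.7 °C

T_f = Σ m_i c_i T_i / Σ m_i c_i:
T_f = (2530×52.3 + 434×20.6) / (2530 + 434)
    = 141259 / 2964 ≈ 47.66 °C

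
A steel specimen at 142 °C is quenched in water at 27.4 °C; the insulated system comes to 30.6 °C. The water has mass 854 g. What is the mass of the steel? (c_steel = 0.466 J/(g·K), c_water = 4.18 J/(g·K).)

Taking heat into each body as positive, Σ m c ΔT = 0:
m×0.466×(30.6 − 142) + 854×4.18×(30.6 − 27.4) = 0
-51.91 m = -11423
m = -11423/-51.91 ≈ 220 g

m ≈ 220 g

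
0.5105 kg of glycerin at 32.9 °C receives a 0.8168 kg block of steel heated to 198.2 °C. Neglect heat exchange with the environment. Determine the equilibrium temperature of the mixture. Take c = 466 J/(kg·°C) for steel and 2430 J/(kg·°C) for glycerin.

T_f ≈ 71.7 °C

Taking heat into each body as positive, Σ m c ΔT = 0:
0.8168·466·(T − 198.2) + 0.5105·2430·(T − 32.9) = 0
(380.63 + 1240.5) T = 380.63·198.2 + 1240.5·32.9
T = 116254/1621.1 ≈ 71.71 °C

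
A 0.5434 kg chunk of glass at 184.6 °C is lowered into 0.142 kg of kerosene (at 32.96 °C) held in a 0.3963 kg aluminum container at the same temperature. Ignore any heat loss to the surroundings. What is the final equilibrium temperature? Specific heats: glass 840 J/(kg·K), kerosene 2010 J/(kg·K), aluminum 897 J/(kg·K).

Net heat exchanged in the isolated system is zero:
0.5434·840·(T − 184.6) + 0.142·2010·(T − 32.96) + 0.3963·897·(T − 32.96) = 0
456.46(T − 184.6) + 285.42(T − 32.96) + 355.48(T − 32.96) = 0
(456.46 + 285.42 + 355.48) T = 456.46·184.6 + 285.42·32.96 + 355.48·32.96
T ≈ 96.04 °C

T_f ≈ 96.0 °C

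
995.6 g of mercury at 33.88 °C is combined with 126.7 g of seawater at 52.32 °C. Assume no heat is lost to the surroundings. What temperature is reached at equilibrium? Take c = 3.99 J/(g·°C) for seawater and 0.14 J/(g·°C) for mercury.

Heat lost by the seawater equals heat gained by the mercury:
126.7·3.99·(52.32 − T) = 995.6·0.14·(T − 33.88)
505.53(52.32 − T) = 139.38(T − 33.88)
644.92 T = 31172  ⇒  T ≈ 48.33 °C

T_f ≈ 48.3 °C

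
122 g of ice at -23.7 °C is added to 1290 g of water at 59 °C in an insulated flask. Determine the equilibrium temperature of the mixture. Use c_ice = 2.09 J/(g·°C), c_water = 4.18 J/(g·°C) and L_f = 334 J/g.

T_f ≈ 46.0 °C

Conservation of energy gives ΣQ = 0:
ice -23.7→0 °C: 122×2.09×23.7 = 6043; fusion: m_ice L_f = 122×334 = 40748; meltwater 0→T: 122×4.18×T = 509.96 T; water cools: 1290×4.18×(T − 59) = 5392.2(T − 59)
5902.2 T = 318140 − 46791 = 271349
T ≈ 45.97 °C. Since T > 0 °C, the all-ice-melts assumption holds.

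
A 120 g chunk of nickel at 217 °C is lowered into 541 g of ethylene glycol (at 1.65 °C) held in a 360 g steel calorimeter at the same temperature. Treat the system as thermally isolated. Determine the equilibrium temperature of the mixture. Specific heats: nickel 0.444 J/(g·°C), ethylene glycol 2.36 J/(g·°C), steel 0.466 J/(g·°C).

T_f ≈ 9.3 °C

Heat gained plus heat lost sum to zero:
120*0.444*(T − 217) + 541*2.36*(T − 1.65) + 360*0.466*(T − 1.65) = 0
53.28(T − 217) + 1276.8(T − 1.65) + 167.76(T − 1.65) = 0
(53.28 + 1276.8 + 167.76) T = 53.28*217 + 1276.8*1.65 + 167.76*1.65
T ≈ 9.31 °C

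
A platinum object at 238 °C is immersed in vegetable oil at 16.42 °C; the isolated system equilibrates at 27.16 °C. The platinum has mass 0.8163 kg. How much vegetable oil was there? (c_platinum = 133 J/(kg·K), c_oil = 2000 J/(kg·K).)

Energy conservation, ΣQ = 0:
0.8163×133×(27.16 − 238) + m×2000×(27.16 − 16.42) = 0
21480 m = 22890
m = 22890/21480 ≈ 1.066 kg

m ≈ 1.07 kg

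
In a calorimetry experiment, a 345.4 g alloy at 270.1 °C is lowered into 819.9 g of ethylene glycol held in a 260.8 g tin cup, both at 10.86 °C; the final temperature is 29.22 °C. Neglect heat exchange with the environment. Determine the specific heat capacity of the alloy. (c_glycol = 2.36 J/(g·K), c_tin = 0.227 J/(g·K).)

c ≈ 0.44 J/(g·K)

Net heat exchanged in the isolated system is zero:
345.4·c·(29.22 − 270.1) + 819.9·2.36·(29.22 − 10.86) + 260.8·0.227·(29.22 − 10.86) = 0
-83200 c = -36613
c = -36613/-83200 ≈ 0.4401 J/(g·K)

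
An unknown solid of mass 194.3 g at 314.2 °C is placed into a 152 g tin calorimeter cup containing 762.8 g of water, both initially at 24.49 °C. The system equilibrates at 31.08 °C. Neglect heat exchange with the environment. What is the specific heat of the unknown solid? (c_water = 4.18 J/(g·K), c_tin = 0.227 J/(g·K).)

c ≈ 0.386 J/(g·K)

Heat gained plus heat lost sum to zero:
194.3×c×(31.08 − 314.2) + 762.8×4.18×(31.08 − 24.49) + 152×0.227×(31.08 − 24.49) = 0
-55010 c = -21240
c = -21240/-55010 ≈ 0.3861 J/(g·K)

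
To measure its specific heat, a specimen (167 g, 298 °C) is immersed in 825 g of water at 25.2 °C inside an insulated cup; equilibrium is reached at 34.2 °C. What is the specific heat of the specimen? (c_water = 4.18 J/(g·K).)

Energy conservation, ΣQ = 0:
167·c·(34.2 − 298) + 825·4.18·(34.2 − 25.2) = 0
-44055 c = -31037
c = -31037/-44055 ≈ 0.7045 J/(g·K)

c ≈ 0.705 J/(g·K)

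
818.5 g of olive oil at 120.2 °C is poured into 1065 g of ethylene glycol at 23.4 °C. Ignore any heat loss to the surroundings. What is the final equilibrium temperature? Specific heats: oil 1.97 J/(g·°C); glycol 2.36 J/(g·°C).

T_f ≈ 61.2 °C

Heat gained plus heat lost sum to zero:
818.5×1.97×(T − 120.2) + 1065×2.36×(T − 23.4) = 0
1612.4(T − 120.2) + 2513.4(T − 23.4) = 0
(1612.4 + 2513.4) T = 1612.4×120.2 + 2513.4×23.4
T ≈ 61.23 °C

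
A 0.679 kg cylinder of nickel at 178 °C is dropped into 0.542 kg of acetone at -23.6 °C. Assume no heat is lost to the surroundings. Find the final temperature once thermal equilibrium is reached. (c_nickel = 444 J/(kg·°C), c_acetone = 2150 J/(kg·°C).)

T_f ≈ 17.8 °C

Heat lost by the nickel equals heat gained by the acetone:
0.679*444*(178 − T) = 0.542*2150*(T − (-23.6))
301.48(178 − T) = 1165.3(T − (-23.6))
1466.8 T = 26162  ⇒  T ≈ 17.84 °C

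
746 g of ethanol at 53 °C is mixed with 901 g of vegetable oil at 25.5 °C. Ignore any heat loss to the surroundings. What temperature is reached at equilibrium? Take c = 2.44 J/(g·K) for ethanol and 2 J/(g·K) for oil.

T_f ≈ 39.3 °C

Let T be the final temperature. ΣQ_i = 0:
746*2.44*(T − 53) + 901*2*(T − 25.5) = 0
(1820.2 + 1802) T = 1820.2*53 + 1802*25.5
T = 142424 / 3622.2 = 39.3 °C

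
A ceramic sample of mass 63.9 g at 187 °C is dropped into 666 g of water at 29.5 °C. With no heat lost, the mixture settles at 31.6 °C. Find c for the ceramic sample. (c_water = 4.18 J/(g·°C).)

c ≈ 0.589 J/(g·°C)

Conservation of energy gives ΣQ = 0:
63.9·c·(31.6 − 187) + 666·4.18·(31.6 − 29.5) = 0
-9930.1 c = -5846.1
c = -5846.1/-9930.1 ≈ 0.5887 J/(g·°C)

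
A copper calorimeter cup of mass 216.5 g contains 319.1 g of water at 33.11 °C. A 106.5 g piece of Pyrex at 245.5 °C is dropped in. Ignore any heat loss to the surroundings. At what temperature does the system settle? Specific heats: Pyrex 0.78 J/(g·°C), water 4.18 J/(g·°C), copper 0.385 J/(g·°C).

Conservation of energy gives ΣQ = 0:
106.5*0.78*(T − 245.5) + 319.1*4.18*(T − 33.11) + 216.5*0.385*(T − 33.11) = 0
(83.07 + 1333.8 + 83.35) T = 83.07*245.5 + 1333.8*33.11 + 83.35*33.11
T = 67317 / 1500.3 = 44.9 °C

T_f ≈ 44.9 °C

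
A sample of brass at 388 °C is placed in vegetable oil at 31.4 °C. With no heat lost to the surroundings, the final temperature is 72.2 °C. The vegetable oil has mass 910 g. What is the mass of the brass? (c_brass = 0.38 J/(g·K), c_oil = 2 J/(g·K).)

m ≈ 619 g

Taking heat into each body as positive, Σ m c ΔT = 0:
m×0.38×(72.2 − 388) + 910×2×(72.2 − 31.4) = 0
-120 m = -74256
m = -74256/-120 ≈ 618.8 g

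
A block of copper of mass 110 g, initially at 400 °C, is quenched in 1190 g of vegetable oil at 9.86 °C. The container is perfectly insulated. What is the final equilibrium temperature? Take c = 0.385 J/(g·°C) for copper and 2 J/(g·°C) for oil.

T_f ≈ 16.7 °C

|Q_copper| = |Q_oil|:
110*0.385*(400 − T) = 1190*2*(T − 9.86)
42.35(400 − T) = 2380(T − 9.86)
2422.3 T = 40407  ⇒  T ≈ 16.68 °C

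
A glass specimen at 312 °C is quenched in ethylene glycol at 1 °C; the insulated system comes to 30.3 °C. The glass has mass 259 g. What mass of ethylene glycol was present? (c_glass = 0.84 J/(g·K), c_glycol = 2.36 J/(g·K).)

m ≈ 886 g

|Q_glass| = |Q_glycol|:
259×0.84×(312 − 30.3) = m×2.36×(30.3 − 1)
69.15 m = 61287  ⇒  m ≈ 886.3 g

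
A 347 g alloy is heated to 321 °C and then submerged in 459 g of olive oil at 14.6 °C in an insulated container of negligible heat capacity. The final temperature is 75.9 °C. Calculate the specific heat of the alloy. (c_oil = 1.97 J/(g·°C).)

Energy conservation, ΣQ = 0:
347·c·(75.9 − 321) + 459·1.97·(75.9 − 14.6) = 0
-85050 c = -55429
c = -55429/-85050 ≈ 0.6517 J/(g·°C)

c ≈ 0.652 J/(g·°C)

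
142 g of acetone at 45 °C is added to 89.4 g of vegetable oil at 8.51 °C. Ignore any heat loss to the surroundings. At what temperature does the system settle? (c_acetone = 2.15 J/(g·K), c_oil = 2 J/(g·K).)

T_f ≈ 31.5 °C

With ΣQ=0 the equilibrium temperature is the m·c-weighted mean:
T_f = (305.3×45 + 178.8×8.51) / (305.3 + 178.8)
    = 15260 / 484.1 ≈ 31.52 °C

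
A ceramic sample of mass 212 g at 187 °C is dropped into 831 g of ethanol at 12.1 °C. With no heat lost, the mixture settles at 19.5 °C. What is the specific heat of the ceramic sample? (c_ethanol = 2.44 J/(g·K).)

c ≈ 0.423 J/(g·K)

Heat lost by the ceramic sample = heat gained by the ethanol:
212·c·(187 − 19.5) = 831·2.44·(19.5 − 12.1)
35510 c = 15005  ⇒  c ≈ 0.4225 J/(g·K)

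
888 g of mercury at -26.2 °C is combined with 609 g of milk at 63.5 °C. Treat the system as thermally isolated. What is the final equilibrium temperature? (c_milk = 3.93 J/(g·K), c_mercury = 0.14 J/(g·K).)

T_f = Σ m_i c_i T_i / Σ m_i c_i:
T_f = (2393.4×63.5 + 124.32×(-26.2)) / (2393.4 + 124.32)
    = 148722 / 2517.7 ≈ 59.07 °C

T_f ≈ 59.1 °C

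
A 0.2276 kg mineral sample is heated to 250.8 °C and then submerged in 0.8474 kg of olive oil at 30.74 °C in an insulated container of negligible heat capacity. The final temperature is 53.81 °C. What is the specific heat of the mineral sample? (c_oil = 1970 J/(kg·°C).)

c ≈ 859 J/(kg·°C)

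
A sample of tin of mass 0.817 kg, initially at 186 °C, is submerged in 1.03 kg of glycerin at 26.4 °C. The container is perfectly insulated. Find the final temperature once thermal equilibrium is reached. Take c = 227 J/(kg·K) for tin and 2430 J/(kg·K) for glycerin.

Conservation of energy gives ΣQ = 0:
0.817*227*(T − 186) + 1.03*2430*(T − 26.4) = 0
185.46(T − 186) + 2502.9(T − 26.4) = 0
2688.4 T = 100572
T = 100572/2688.4 ≈ 37.41 °C

T_f ≈ 37.4 °C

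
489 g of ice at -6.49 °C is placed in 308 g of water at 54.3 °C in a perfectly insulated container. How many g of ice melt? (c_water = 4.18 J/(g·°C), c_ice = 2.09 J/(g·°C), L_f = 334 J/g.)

Heat available from the water dropping to 0 °C: 308×4.18×54.3 = 69908 J.
Of that, 489×2.09×6.49 = 6632.8 J goes to bring the ice to 0 °C, leaving 63275 J.
To melt every bit of ice: 489×334 = 163326 J.
Since 63275 < 163326 J, not all the ice melts; equilibrium is at 0 °C.
m_melted×334 = 63275  ⇒  m_melted ≈ 189.4 g.

m_melted ≈ 189 g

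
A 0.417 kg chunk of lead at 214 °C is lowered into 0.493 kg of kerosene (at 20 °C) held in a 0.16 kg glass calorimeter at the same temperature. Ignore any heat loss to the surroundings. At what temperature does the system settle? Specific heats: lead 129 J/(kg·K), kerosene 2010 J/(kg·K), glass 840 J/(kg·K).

T_f ≈ 28.9 °C

Net heat exchanged in the isolated system is zero:
0.417×129×(T − 214) + 0.493×2010×(T − 20) + 0.16×840×(T − 20) = 0
53.79(T − 214) + 990.93(T − 20) + 134.4(T − 20) = 0
1179.1 T = 34018
T = 34018 / 1179.1 = 28.9 °C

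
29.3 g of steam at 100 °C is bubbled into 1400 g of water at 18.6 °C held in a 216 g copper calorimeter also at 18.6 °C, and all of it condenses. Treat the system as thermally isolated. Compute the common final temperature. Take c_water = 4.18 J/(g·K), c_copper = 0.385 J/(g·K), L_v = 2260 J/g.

Energy conservation, ΣQ = 0:
latent heat released on condensation: 29.3×2260 = 66218
  condensed water 100 °C→T: 122.47(T − 100)
  original water: 5852(T − 18.6)
  cup: 83.16(T − 18.6)
6057.6 T = 66218 + 12247 + 110394 = 188859
T ≈ 31.18 °C, under the boiling point, so the assumption holds.

T_f ≈ 31.2 °C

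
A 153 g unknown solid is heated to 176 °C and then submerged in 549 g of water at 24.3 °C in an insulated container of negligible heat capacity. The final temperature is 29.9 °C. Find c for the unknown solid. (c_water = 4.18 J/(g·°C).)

c ≈ 0.575 J/(g·°C)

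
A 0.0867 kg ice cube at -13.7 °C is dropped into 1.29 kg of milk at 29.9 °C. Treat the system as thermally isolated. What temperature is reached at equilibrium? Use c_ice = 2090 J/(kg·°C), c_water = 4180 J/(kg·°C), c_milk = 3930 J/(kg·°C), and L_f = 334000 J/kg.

T_f ≈ 22.1 °C

Net heat exchanged in the isolated system is zero:
ice -13.7→0 °C: 0.0867×2090×13.7 = 2482.5
  fusion: m_ice L_f = 0.0867×334000 = 28958
  meltwater 0→T: 0.0867×4180×T = 362.41 T
  milk cools: 1.29×3930×(T − 29.9) = 5069.7(T − 29.9)
5432.1 T = 151584 − 31440 = 120144
T ≈ 22.12 °C — above 0 °C, consistent with complete melting.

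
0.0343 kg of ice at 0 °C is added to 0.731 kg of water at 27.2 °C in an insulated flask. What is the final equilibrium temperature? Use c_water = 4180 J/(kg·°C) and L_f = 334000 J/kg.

Conservation of energy gives ΣQ = 0:
latent heat to melt: 0.0343·334000 = 11456
  meltwater 0→T: 0.0343·4180·T = 143.37 T
  water: 3055.6(T − 27.2)
3199 T = 83112 − 11456 = 71656
T ≈ 22.40 °C. Since T > 0 °C, the all-ice-melts assumption holds.

T_f ≈ 22.4 °C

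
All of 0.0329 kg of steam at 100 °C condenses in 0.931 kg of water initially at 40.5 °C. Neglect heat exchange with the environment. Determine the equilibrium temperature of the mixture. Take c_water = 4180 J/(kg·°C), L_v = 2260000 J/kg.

T_f ≈ 61.0 °C

Energy balance with sensible and latent terms:
steam→water at 100 °C releases m L_v = 0.0329·2260000 = 74354; condensate cools 100→T: 0.0329·4180·(T − 100) = 137.52(T − 100); water warms: 0.931·4180·(T − 40.5) = 3891.6(T − 40.5)
4029.1 T = 74354 + 13752 + 157609 = 245715
T ≈ 60.99 °C (< 100 °C, so full condensation is consistent).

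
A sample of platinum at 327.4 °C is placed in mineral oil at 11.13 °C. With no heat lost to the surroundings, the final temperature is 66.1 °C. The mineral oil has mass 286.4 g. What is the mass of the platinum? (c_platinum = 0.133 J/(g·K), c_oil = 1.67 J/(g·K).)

m ≈ 757 g

Taking heat into each body as positive, Σ m c ΔT = 0:
m·0.133·(66.1 − 327.4) + 286.4·1.67·(66.1 − 11.13) = 0
-34.75 m = -26291
m = -26291/-34.75 ≈ 756.5 g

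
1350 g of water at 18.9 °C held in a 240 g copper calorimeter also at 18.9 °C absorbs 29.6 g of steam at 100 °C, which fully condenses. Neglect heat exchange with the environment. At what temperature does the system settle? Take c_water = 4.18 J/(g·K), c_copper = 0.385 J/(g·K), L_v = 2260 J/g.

T_f ≈ 32.0 °C

Setting the total heat transfer to zero:
steam→water at 100 °C releases m L_v = 29.6·2260 = 66896; condensed water 100 °C→T: 123.73(T − 100); original water: 5643(T − 18.9); cup: 92.4(T − 18.9)
5859.1 T = 66896 + 12373 + 108399 = 187668
T ≈ 32.03 °C — below 100 °C, confirming all the steam condensed.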